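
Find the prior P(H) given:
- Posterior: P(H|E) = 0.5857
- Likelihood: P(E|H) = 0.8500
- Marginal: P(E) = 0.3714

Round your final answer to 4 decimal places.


From Bayes' theorem: P(H|E) = P(E|H) × P(H) / P(E)

Rearranging for P(H):
P(H) = P(H|E) × P(E) / P(E|H)
     = 0.5857 × 0.3714 / 0.8500
     = 0.21752898 / 0.8500
     = 0.2559


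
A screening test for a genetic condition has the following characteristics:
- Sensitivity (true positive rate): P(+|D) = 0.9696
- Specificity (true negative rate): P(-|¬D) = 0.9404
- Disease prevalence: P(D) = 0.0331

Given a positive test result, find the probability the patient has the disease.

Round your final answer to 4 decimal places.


Let D = has disease, + = positive test

Given:
- P(D) = 0.0331 (prevalence)
- P(+|D) = 0.9696 (sensitivity)
- P(-|¬D) = 0.9404 (specificity)
- P(+|¬D) = 0.0596 (false positive rate = 1 - specificity)

Step 1: Find P(+)
P(+) = P(+|D)P(D) + P(+|¬D)P(¬D)
     = 0.9696 × 0.0331 + 0.0596 × 0.9669
     = 0.03209376 + 0.05762724
     = 0.08972100

Step 2: Apply Bayes' theorem for P(D|+)
P(D|+) = P(+|D)P(D) / P(+)
       = 0.03209376 / 0.08972100
       = 0.3577


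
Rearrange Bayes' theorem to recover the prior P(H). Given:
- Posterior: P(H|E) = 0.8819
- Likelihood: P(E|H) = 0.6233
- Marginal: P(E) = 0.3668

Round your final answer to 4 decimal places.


From Bayes' theorem: P(H|E) = P(E|H) × P(H) / P(E)

Rearranging for P(H):
P(H) = P(H|E) × P(E) / P(E|H)
     = 0.8819 × 0.3668 / 0.6233
     = 0.32348092 / 0.6233
     = 0.5190


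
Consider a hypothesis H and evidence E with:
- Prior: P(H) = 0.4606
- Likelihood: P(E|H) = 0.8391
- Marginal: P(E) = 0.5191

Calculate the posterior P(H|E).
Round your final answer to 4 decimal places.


Using Bayes' theorem:

P(H|E) = P(E|H) × P(H) / P(E)
       = 0.8391 × 0.4606 / 0.5191
       = 0.38648946 / 0.5191
       = 0.7445

The evidence strengthens our belief in H.
Prior: 0.4606 → Posterior: 0.7445


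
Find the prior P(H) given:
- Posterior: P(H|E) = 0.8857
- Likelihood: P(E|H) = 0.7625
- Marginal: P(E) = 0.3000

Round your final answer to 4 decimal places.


From Bayes' theorem: P(H|E) = P(E|H) × P(H) / P(E)

Rearranging for P(H):
P(H) = P(H|E) × P(E) / P(E|H)
     = 0.8857 × 0.3000 / 0.7625
     = 0.26571000 / 0.7625
     = 0.3485


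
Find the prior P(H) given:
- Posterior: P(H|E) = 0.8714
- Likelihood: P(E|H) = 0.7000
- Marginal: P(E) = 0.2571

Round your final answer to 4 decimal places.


From Bayes' theorem: P(H|E) = P(E|H) × P(H) / P(E)

Rearranging for P(H):
P(H) = P(H|E) × P(E) / P(E|H)
     = 0.8714 × 0.2571 / 0.7000
     = 0.22403694 / 0.7000
     = 0.3201


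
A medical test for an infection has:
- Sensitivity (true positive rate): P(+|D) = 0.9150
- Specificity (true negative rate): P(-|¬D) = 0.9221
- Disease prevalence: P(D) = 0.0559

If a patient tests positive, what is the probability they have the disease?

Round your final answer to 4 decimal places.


Let D = has disease, + = positive test

Given:
- P(D) = 0.0559 (prevalence)
- P(+|D) = 0.9150 (sensitivity)
- P(-|¬D) = 0.9221 (specificity)
- P(+|¬D) = 0.0779 (false positive rate = 1 - specificity)

Step 1: Find P(+)
P(+) = P(+|D)P(D) + P(+|¬D)P(¬D)
     = 0.9150 × 0.0559 + 0.0779 × 0.9441
     = 0.05114850 + 0.07354539
     = 0.12469389

Step 2: Apply Bayes' theorem for P(D|+)
P(D|+) = P(+|D)P(D) / P(+)
       = 0.05114850 / 0.12469389
       = 0.4102


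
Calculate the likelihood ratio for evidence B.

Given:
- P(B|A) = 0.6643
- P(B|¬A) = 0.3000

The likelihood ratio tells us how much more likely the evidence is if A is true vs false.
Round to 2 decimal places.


Likelihood Ratio (LR) = P(B|A) / P(B|¬A)

LR = 0.6643 / 0.3000
   = 2.21

The evidence is 2.21 times more likely if A is true than if A is false.
Because LR exceeds 1, B is evidence for A.


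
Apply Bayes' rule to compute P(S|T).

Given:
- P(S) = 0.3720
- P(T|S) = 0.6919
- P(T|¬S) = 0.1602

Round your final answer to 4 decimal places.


Bayes' theorem: P(S|T) = P(T|S) × P(S) / P(T)

Step 1: Calculate P(T) using law of total probability
P(T) = P(T|S)P(S) + P(T|¬S)P(¬S)
     = 0.6919 × 0.3720 + 0.1602 × 0.6280
     = 0.25738680 + 0.10060560
     = 0.35799240

Step 2: Apply Bayes' theorem
P(S|T) = P(T|S) × P(S) / P(T)
       = 0.25738680 / 0.35799240
       = 0.7190


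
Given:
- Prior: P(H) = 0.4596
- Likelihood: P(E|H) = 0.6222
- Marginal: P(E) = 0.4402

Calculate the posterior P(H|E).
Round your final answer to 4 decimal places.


Using Bayes' theorem:

P(H|E) = P(E|H) × P(H) / P(E)
       = 0.6222 × 0.4596 / 0.4402
       = 0.28596312 / 0.4402
       = 0.6496

The evidence strengthens our belief in H.
Prior: 0.4596 → Posterior: 0.6496


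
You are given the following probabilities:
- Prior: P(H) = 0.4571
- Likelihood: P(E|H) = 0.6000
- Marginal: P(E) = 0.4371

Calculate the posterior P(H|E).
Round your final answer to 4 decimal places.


Using Bayes' theorem:

P(H|E) = P(E|H) × P(H) / P(E)
       = 0.6000 × 0.4571 / 0.4371
       = 0.27426000 / 0.4371
       = 0.6275

The evidence strengthens our belief in H.
Prior: 0.4571 → Posterior: 0.6275


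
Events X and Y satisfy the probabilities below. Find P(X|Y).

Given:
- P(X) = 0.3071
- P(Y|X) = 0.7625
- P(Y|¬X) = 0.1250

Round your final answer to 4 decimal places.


Bayes' theorem: P(X|Y) = P(Y|X) × P(X) / P(Y)

Step 1: Calculate P(Y) using law of total probability
P(Y) = P(Y|X)P(X) + P(Y|¬X)P(¬X)
     = 0.7625 × 0.3071 + 0.1250 × 0.6929
     = 0.23416375 + 0.08661250
     = 0.32077625

Step 2: Apply Bayes' theorem
P(X|Y) = P(Y|X) × P(X) / P(Y)
       = 0.23416375 / 0.32077625
       = 0.7300


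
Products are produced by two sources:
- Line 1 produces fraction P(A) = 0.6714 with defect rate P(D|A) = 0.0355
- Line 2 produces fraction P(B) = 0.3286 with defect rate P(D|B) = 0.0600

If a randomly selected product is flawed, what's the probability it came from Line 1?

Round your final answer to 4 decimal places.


Let A = from Line 1, D = flawed

Given:
- P(A) = 0.6714, P(B) = 0.3286
- P(D|A) = 0.0355, P(D|B) = 0.0600

Step 1: Find P(D)
P(D) = P(D|A)P(A) + P(D|B)P(B)
     = 0.0355 × 0.6714 + 0.0600 × 0.3286
     = 0.02383470 + 0.01971600
     = 0.04355070

Step 2: Apply Bayes' theorem
P(A|D) = P(D|A)P(A) / P(D)
       = 0.02383470 / 0.04355070
       = 0.5473


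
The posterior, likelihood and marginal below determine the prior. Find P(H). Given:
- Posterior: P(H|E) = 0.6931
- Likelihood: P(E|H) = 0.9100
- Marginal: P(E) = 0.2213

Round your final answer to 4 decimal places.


From Bayes' theorem: P(H|E) = P(E|H) × P(H) / P(E)

Rearranging for P(H):
P(H) = P(H|E) × P(E) / P(E|H)
     = 0.6931 × 0.2213 / 0.9100
     = 0.15338303 / 0.9100
     = 0.1686


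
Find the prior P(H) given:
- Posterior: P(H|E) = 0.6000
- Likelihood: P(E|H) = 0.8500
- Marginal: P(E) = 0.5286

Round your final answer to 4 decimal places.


From Bayes' theorem: P(H|E) = P(E|H) × P(H) / P(E)

Rearranging for P(H):
P(H) = P(H|E) × P(E) / P(E|H)
     = 0.6000 × 0.5286 / 0.8500
     = 0.31716000 / 0.8500
     = 0.3731


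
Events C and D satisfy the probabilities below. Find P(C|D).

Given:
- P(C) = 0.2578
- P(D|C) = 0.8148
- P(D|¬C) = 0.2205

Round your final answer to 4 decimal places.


Bayes' theorem: P(C|D) = P(D|C) × P(C) / P(D)

Step 1: Calculate P(D) using law of total probability
P(D) = P(D|C)P(C) + P(D|¬C)P(¬C)
     = 0.8148 × 0.2578 + 0.2205 × 0.7422
     = 0.21005544 + 0.16365510
     = 0.37371054

Step 2: Apply Bayes' theorem
P(C|D) = P(D|C) × P(C) / P(D)
       = 0.21005544 / 0.37371054
       = 0.5621


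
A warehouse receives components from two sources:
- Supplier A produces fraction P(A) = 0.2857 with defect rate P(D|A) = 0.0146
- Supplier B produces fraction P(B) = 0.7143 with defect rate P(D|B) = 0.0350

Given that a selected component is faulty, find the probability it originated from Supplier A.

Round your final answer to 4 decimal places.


Let A = from Supplier A, D = faulty

Given:
- P(A) = 0.2857, P(B) = 0.7143
- P(D|A) = 0.0146, P(D|B) = 0.0350

Step 1: Find P(D)
P(D) = P(D|A)P(A) + P(D|B)P(B)
     = 0.0146 × 0.2857 + 0.0350 × 0.7143
     = 0.00417122 + 0.02500050
     = 0.02917172

Step 2: Apply Bayes' theorem
P(A|D) = P(D|A)P(A) / P(D)
       = 0.00417122 / 0.02917172
       = 0.1430


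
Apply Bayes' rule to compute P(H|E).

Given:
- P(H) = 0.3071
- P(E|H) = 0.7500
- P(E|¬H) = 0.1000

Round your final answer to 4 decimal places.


Bayes' theorem: P(H|E) = P(E|H) × P(H) / P(E)

Step 1: Calculate P(E) using law of total probability
P(E) = P(E|H)P(H) + P(E|¬H)P(¬H)
     = 0.7500 × 0.3071 + 0.1000 × 0.6929
     = 0.23032500 + 0.06929000
     = 0.29961500

Step 2: Apply Bayes' theorem
P(H|E) = P(E|H) × P(H) / P(E)
       = 0.23032500 / 0.29961500
       = 0.7687


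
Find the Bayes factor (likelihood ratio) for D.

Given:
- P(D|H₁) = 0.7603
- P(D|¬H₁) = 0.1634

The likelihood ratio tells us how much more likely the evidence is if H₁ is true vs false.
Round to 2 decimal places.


Likelihood Ratio (LR) = P(D|H₁) / P(D|¬H₁)

LR = 0.7603 / 0.1634
   = 4.65

The evidence is 4.65 times more likely if H₁ is true than if H₁ is false.
LR > 1, so observing D raises the odds in favor of H₁.


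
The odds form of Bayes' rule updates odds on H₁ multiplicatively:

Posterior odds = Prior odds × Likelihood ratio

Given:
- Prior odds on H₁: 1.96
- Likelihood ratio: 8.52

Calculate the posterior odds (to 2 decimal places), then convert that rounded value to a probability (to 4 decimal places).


Step 1: Calculate posterior odds
Posterior odds = Prior odds × LR
               = 1.96 × 8.52
               = 16.70

Step 2: Convert to probability
P(H₁|E) = Posterior odds / (1 + Posterior odds)
       = 16.70 / (1 + 16.70)
       = 16.70 / 17.70
       = 0.9435

The evidence increased P(H₁) from 0.6622 to 0.9435.


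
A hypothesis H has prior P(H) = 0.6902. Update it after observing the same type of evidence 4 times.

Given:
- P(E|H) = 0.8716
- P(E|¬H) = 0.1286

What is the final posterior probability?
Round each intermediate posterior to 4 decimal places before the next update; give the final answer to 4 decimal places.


Sequential Bayesian updating:

Initial prior: P(H) = 0.6902

Update 1:
  P(E) = 0.8716 × 0.6902 + 0.1286 × 0.3098 = 0.60157832 + 0.03984028 = 0.64141860
  P(H|E) = 0.60157832 / 0.64141860 = 0.9379

Update 2:
  P(E) = 0.8716 × 0.9379 + 0.1286 × 0.0621 = 0.81747364 + 0.00798606 = 0.82545970
  P(H|E) = 0.81747364 / 0.82545970 = 0.9903

Update 3:
  P(E) = 0.8716 × 0.9903 + 0.1286 × 0.0097 = 0.86314548 + 0.00124742 = 0.86439290
  P(H|E) = 0.86314548 / 0.86439290 = 0.9986

Update 4:
  P(E) = 0.8716 × 0.9986 + 0.1286 × 0.0014 = 0.87037976 + 0.00018004 = 0.87055980
  P(H|E) = 0.87037976 / 0.87055980 = 0.9998

Final posterior: 0.9998


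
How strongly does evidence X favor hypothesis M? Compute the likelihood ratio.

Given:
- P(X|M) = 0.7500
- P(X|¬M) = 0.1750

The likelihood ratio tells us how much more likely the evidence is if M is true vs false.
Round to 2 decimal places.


Likelihood Ratio (LR) = P(X|M) / P(X|¬M)

LR = 0.7500 / 0.1750
   = 4.29

The evidence is 4.29 times more likely if M is true than if M is false.
LR > 1, so observing X raises the odds in favor of M.


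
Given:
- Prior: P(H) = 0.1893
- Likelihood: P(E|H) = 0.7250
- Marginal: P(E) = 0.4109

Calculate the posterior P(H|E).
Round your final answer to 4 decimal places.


Using Bayes' theorem:

P(H|E) = P(E|H) × P(H) / P(E)
       = 0.7250 × 0.1893 / 0.4109
       = 0.13724250 / 0.4109
       = 0.3340

The evidence strengthens our belief in H.
Prior: 0.1893 → Posterior: 0.3340


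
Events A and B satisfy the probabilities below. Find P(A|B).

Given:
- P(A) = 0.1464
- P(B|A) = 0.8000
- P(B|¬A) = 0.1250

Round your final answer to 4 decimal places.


Bayes' theorem: P(A|B) = P(B|A) × P(A) / P(B)

Step 1: Calculate P(B) using law of total probability
P(B) = P(B|A)P(A) + P(B|¬A)P(¬A)
     = 0.8000 × 0.1464 + 0.1250 × 0.8536
     = 0.11712000 + 0.10670000
     = 0.22382000

Step 2: Apply Bayes' theorem
P(A|B) = P(B|A) × P(A) / P(B)
       = 0.11712000 / 0.22382000
       = 0.5233


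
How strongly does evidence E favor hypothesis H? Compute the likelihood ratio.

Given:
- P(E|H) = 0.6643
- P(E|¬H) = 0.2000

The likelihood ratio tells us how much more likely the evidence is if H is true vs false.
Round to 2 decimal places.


Likelihood Ratio (LR) = P(E|H) / P(E|¬H)

LR = 0.6643 / 0.2000
   = 3.32

The evidence is 3.32 times more likely if H is true than if H is false.
Because LR exceeds 1, E is evidence for H.


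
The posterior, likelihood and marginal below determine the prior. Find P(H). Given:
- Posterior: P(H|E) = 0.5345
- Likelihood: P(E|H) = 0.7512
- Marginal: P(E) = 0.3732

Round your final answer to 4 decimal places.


From Bayes' theorem: P(H|E) = P(E|H) × P(H) / P(E)

Rearranging for P(H):
P(H) = P(H|E) × P(E) / P(E|H)
     = 0.5345 × 0.3732 / 0.7512
     = 0.19947540 / 0.7512
     = 0.2655


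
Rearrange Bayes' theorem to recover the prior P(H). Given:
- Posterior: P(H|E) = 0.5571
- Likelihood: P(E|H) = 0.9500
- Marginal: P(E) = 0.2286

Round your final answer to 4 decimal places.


From Bayes' theorem: P(H|E) = P(E|H) × P(H) / P(E)

Rearranging for P(H):
P(H) = P(H|E) × P(E) / P(E|H)
     = 0.5571 × 0.2286 / 0.9500
     = 0.12735306 / 0.9500
     = 0.1341


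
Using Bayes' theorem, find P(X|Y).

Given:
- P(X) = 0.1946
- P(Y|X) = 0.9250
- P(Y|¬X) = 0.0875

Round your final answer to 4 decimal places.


Bayes' theorem: P(X|Y) = P(Y|X) × P(X) / P(Y)

Step 1: Calculate P(Y) using law of total probability
P(Y) = P(Y|X)P(X) + P(Y|¬X)P(¬X)
     = 0.9250 × 0.1946 + 0.0875 × 0.8054
     = 0.18000500 + 0.07047250
     = 0.25047750

Step 2: Apply Bayes' theorem
P(X|Y) = P(Y|X) × P(X) / P(Y)
       = 0.18000500 / 0.25047750
       = 0.7186


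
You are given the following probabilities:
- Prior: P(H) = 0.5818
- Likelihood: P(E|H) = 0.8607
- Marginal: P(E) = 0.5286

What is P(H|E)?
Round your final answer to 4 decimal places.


Using Bayes' theorem:

P(H|E) = P(E|H) × P(H) / P(E)
       = 0.8607 × 0.5818 / 0.5286
       = 0.50075526 / 0.5286
       = 0.9473

The evidence strengthens our belief in H.
Prior: 0.5818 → Posterior: 0.9473


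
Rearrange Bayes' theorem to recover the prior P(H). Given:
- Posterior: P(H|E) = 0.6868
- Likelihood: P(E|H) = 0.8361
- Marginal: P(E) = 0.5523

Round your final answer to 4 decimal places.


From Bayes' theorem: P(H|E) = P(E|H) × P(H) / P(E)

Rearranging for P(H):
P(H) = P(H|E) × P(E) / P(E|H)
     = 0.6868 × 0.5523 / 0.8361
     = 0.37931964 / 0.8361
     = 0.4537


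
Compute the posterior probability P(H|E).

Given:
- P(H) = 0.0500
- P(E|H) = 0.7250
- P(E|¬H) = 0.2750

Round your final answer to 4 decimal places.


Bayes' theorem: P(H|E) = P(E|H) × P(H) / P(E)

Step 1: Calculate P(E) using law of total probability
P(E) = P(E|H)P(H) + P(E|¬H)P(¬H)
     = 0.7250 × 0.0500 + 0.2750 × 0.9500
     = 0.03625000 + 0.26125000
     = 0.29750000

Step 2: Apply Bayes' theorem
P(H|E) = P(E|H) × P(H) / P(E)
       = 0.03625000 / 0.29750000
       = 0.1218


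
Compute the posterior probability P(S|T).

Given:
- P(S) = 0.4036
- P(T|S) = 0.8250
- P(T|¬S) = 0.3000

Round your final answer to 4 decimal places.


Bayes' theorem: P(S|T) = P(T|S) × P(S) / P(T)

Step 1: Calculate P(T) using law of total probability
P(T) = P(T|S)P(S) + P(T|¬S)P(¬S)
     = 0.8250 × 0.4036 + 0.3000 × 0.5964
     = 0.33297000 + 0.17892000
     = 0.51189000

Step 2: Apply Bayes' theorem
P(S|T) = P(T|S) × P(S) / P(T)
       = 0.33297000 / 0.51189000
       = 0.6505


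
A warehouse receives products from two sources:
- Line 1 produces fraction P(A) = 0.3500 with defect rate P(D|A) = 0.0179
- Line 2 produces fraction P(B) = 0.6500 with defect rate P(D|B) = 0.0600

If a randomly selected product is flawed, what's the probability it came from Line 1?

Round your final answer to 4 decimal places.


Let A = from Line 1, D = flawed

Given:
- P(A) = 0.3500, P(B) = 0.6500
- P(D|A) = 0.0179, P(D|B) = 0.0600

Step 1: Find P(D)
P(D) = P(D|A)P(A) + P(D|B)P(B)
     = 0.0179 × 0.3500 + 0.0600 × 0.6500
     = 0.00626500 + 0.03900000
     = 0.04526500

Step 2: Apply Bayes' theorem
P(A|D) = P(D|A)P(A) / P(D)
       = 0.00626500 / 0.04526500
       = 0.1384


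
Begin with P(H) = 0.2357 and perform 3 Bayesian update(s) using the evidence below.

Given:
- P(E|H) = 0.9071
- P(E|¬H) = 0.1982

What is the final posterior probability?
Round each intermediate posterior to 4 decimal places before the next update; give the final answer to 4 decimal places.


Sequential Bayesian updating:

Initial prior: P(H) = 0.2357

Update 1:
  P(E) = 0.9071 × 0.2357 + 0.1982 × 0.7643 = 0.21380347 + 0.15148426 = 0.36528773
  P(H|E) = 0.21380347 / 0.36528773 = 0.5853

Update 2:
  P(E) = 0.9071 × 0.5853 + 0.1982 × 0.4147 = 0.53092563 + 0.08219354 = 0.61311917
  P(H|E) = 0.53092563 / 0.61311917 = 0.8659

Update 3:
  P(E) = 0.9071 × 0.8659 + 0.1982 × 0.1341 = 0.78545789 + 0.02657862 = 0.81203651
  P(H|E) = 0.78545789 / 0.81203651 = 0.9673

Final posterior: 0.9673


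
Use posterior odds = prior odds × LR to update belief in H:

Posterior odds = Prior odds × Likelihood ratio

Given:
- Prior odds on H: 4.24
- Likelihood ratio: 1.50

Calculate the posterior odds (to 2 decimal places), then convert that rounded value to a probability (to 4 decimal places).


Step 1: Calculate posterior odds
Posterior odds = Prior odds × LR
               = 4.24 × 1.50
               = 6.36

Step 2: Convert to probability
P(H|E) = Posterior odds / (1 + Posterior odds)
       = 6.36 / (1 + 6.36)
       = 6.36 / 7.36
       = 0.8641

The evidence increased P(H) from 0.8092 to 0.8641.


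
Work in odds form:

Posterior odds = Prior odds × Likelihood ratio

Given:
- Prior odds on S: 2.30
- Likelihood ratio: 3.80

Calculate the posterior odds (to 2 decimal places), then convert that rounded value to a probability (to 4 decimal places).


Step 1: Calculate posterior odds
Posterior odds = Prior odds × LR
               = 2.30 × 3.80
               = 8.74

Step 2: Convert to probability
P(S|E) = Posterior odds / (1 + Posterior odds)
       = 8.74 / (1 + 8.74)
       = 8.74 / 9.74
       = 0.8973

The evidence increased P(S) from 0.6970 to 0.8973.


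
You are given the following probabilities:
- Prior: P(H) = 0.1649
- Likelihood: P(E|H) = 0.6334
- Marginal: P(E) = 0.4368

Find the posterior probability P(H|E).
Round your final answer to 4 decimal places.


Using Bayes' theorem:

P(H|E) = P(E|H) × P(H) / P(E)
       = 0.6334 × 0.1649 / 0.4368
       = 0.10444766 / 0.4368
       = 0.2391

The evidence strengthens our belief in H.
Prior: 0.1649 → Posterior: 0.2391


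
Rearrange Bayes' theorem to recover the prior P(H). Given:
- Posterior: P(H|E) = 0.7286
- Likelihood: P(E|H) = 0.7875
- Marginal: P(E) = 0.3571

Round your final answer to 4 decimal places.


From Bayes' theorem: P(H|E) = P(E|H) × P(H) / P(E)

Rearranging for P(H):
P(H) = P(H|E) × P(E) / P(E|H)
     = 0.7286 × 0.3571 / 0.7875
     = 0.26018306 / 0.7875
     = 0.3304


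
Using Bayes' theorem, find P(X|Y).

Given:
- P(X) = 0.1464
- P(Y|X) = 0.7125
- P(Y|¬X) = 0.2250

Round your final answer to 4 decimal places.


Bayes' theorem: P(X|Y) = P(Y|X) × P(X) / P(Y)

Step 1: Calculate P(Y) using law of total probability
P(Y) = P(Y|X)P(X) + P(Y|¬X)P(¬X)
     = 0.7125 × 0.1464 + 0.2250 × 0.8536
     = 0.10431000 + 0.19206000
     = 0.29637000

Step 2: Apply Bayes' theorem
P(X|Y) = P(Y|X) × P(X) / P(Y)
       = 0.10431000 / 0.29637000
       = 0.3520


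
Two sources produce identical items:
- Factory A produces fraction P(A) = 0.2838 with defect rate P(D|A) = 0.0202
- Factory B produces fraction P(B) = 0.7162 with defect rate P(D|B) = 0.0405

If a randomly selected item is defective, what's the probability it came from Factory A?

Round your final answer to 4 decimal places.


Let A = from Factory A, D = defective

Given:
- P(A) = 0.2838, P(B) = 0.7162
- P(D|A) = 0.0202, P(D|B) = 0.0405

Step 1: Find P(D)
P(D) = P(D|A)P(A) + P(D|B)P(B)
     = 0.0202 × 0.2838 + 0.0405 × 0.7162
     = 0.00573276 + 0.02900610
     = 0.03473886

Step 2: Apply Bayes' theorem
P(A|D) = P(D|A)P(A) / P(D)
       = 0.00573276 / 0.03473886
       = 0.1650


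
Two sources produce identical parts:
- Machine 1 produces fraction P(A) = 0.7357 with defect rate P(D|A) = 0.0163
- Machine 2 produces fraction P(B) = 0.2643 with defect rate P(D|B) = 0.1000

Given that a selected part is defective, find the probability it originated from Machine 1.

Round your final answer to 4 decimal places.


Let A = from Machine 1, D = defective

Given:
- P(A) = 0.7357, P(B) = 0.2643
- P(D|A) = 0.0163, P(D|B) = 0.1000

Step 1: Find P(D)
P(D) = P(D|A)P(A) + P(D|B)P(B)
     = 0.0163 × 0.7357 + 0.1000 × 0.2643
     = 0.01199191 + 0.02643000
     = 0.03842191

Step 2: Apply Bayes' theorem
P(A|D) = P(D|A)P(A) / P(D)
       = 0.01199191 / 0.03842191
       = 0.3121


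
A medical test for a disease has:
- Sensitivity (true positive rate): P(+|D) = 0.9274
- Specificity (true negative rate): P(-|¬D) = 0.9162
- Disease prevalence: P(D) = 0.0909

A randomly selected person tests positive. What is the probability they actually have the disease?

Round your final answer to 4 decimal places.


Let D = has disease, + = positive test

Given:
- P(D) = 0.0909 (prevalence)
- P(+|D) = 0.9274 (sensitivity)
- P(-|¬D) = 0.9162 (specificity)
- P(+|¬D) = 0.0838 (false positive rate = 1 - specificity)

Step 1: Find P(+)
P(+) = P(+|D)P(D) + P(+|¬D)P(¬D)
     = 0.9274 × 0.0909 + 0.0838 × 0.9091
     = 0.08430066 + 0.07618258
     = 0.16048324

Step 2: Apply Bayes' theorem for P(D|+)
P(D|+) = P(+|D)P(D) / P(+)
       = 0.08430066 / 0.16048324
       = 0.5253


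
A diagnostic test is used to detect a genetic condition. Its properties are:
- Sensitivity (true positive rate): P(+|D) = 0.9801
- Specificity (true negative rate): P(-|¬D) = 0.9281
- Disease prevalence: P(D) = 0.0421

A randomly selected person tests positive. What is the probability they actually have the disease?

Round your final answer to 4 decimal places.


Let D = has disease, + = positive test

Given:
- P(D) = 0.0421 (prevalence)
- P(+|D) = 0.9801 (sensitivity)
- P(-|¬D) = 0.9281 (specificity)
- P(+|¬D) = 0.0719 (false positive rate = 1 - specificity)

Step 1: Find P(+)
P(+) = P(+|D)P(D) + P(+|¬D)P(¬D)
     = 0.9801 × 0.0421 + 0.0719 × 0.9579
     = 0.04126221 + 0.06887301
     = 0.11013522

Step 2: Apply Bayes' theorem for P(D|+)
P(D|+) = P(+|D)P(D) / P(+)
       = 0.04126221 / 0.11013522
       = 0.3747


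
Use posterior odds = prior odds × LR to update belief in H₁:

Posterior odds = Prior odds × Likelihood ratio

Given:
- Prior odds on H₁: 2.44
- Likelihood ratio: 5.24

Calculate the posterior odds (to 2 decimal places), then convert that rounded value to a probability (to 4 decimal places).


Step 1: Calculate posterior odds
Posterior odds = Prior odds × LR
               = 2.44 × 5.24
               = 12.79

Step 2: Convert to probability
P(H₁|E) = Posterior odds / (1 + Posterior odds)
       = 12.79 / (1 + 12.79)
       = 12.79 / 13.79
       = 0.9275

The evidence increased P(H₁) from 0.7093 to 0.9275.


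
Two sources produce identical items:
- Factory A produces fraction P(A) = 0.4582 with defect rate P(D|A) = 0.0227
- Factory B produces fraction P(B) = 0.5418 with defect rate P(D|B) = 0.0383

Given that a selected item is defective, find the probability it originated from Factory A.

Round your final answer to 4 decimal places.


Let A = from Factory A, D = defective

Given:
- P(A) = 0.4582, P(B) = 0.5418
- P(D|A) = 0.0227, P(D|B) = 0.0383

Step 1: Find P(D)
P(D) = P(D|A)P(A) + P(D|B)P(B)
     = 0.0227 × 0.4582 + 0.0383 × 0.5418
     = 0.01040114 + 0.02075094
     = 0.03115208

Step 2: Apply Bayes' theorem
P(A|D) = P(D|A)P(A) / P(D)
       = 0.01040114 / 0.03115208
       = 0.3339


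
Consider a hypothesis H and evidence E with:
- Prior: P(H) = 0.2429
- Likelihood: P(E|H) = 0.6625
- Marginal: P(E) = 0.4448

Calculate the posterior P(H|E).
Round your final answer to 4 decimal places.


Using Bayes' theorem:

P(H|E) = P(E|H) × P(H) / P(E)
       = 0.6625 × 0.2429 / 0.4448
       = 0.16092125 / 0.4448
       = 0.3618

The evidence strengthens our belief in H.
Prior: 0.2429 → Posterior: 0.3618


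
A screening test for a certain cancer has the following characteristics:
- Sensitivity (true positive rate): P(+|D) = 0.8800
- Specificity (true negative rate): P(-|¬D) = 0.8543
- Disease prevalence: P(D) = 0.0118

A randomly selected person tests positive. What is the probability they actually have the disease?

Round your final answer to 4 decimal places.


Let D = has disease, + = positive test

Given:
- P(D) = 0.0118 (prevalence)
- P(+|D) = 0.8800 (sensitivity)
- P(-|¬D) = 0.8543 (specificity)
- P(+|¬D) = 0.1457 (false positive rate = 1 - specificity)

Step 1: Find P(+)
P(+) = P(+|D)P(D) + P(+|¬D)P(¬D)
     = 0.8800 × 0.0118 + 0.1457 × 0.9882
     = 0.01038400 + 0.14398074
     = 0.15436474

Step 2: Apply Bayes' theorem for P(D|+)
P(D|+) = P(+|D)P(D) / P(+)
       = 0.01038400 / 0.15436474
       = 0.0673


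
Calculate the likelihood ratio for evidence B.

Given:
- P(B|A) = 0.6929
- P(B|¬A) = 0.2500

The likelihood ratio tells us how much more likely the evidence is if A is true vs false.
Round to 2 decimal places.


Likelihood Ratio (LR) = P(B|A) / P(B|¬A)

LR = 0.6929 / 0.2500
   = 2.77

The evidence is 2.77 times more likely if A is true than if A is false.
Since LR > 1, the evidence supports A over ¬A.


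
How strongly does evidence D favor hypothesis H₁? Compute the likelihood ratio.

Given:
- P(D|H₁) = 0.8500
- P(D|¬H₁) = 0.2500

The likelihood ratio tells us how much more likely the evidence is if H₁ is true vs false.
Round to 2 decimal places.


Likelihood Ratio (LR) = P(D|H₁) / P(D|¬H₁)

LR = 0.8500 / 0.2500
   = 3.40

The evidence is 3.40 times more likely if H₁ is true than if H₁ is false.
Since LR > 1, the evidence supports H₁ over ¬H₁.


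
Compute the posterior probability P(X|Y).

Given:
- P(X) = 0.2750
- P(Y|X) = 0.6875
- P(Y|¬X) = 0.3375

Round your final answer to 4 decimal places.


Bayes' theorem: P(X|Y) = P(Y|X) × P(X) / P(Y)

Step 1: Calculate P(Y) using law of total probability
P(Y) = P(Y|X)P(X) + P(Y|¬X)P(¬X)
     = 0.6875 × 0.2750 + 0.3375 × 0.7250
     = 0.18906250 + 0.24468750
     = 0.43375000

Step 2: Apply Bayes' theorem
P(X|Y) = P(Y|X) × P(X) / P(Y)
       = 0.18906250 / 0.43375000
       = 0.4359


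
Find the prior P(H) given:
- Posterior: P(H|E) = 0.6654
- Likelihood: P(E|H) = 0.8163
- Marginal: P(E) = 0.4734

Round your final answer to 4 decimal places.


From Bayes' theorem: P(H|E) = P(E|H) × P(H) / P(E)

Rearranging for P(H):
P(H) = P(H|E) × P(E) / P(E|H)
     = 0.6654 × 0.4734 / 0.8163
     = 0.31500036 / 0.8163
     = 0.3859


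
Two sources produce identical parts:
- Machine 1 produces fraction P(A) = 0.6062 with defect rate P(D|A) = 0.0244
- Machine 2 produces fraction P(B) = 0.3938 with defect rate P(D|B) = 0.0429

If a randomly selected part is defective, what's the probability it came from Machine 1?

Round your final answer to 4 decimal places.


Let A = from Machine 1, D = defective

Given:
- P(A) = 0.6062, P(B) = 0.3938
- P(D|A) = 0.0244, P(D|B) = 0.0429

Step 1: Find P(D)
P(D) = P(D|A)P(A) + P(D|B)P(B)
     = 0.0244 × 0.6062 + 0.0429 × 0.3938
     = 0.01479128 + 0.01689402
     = 0.03168530

Step 2: Apply Bayes' theorem
P(A|D) = P(D|A)P(A) / P(D)
       = 0.01479128 / 0.03168530
       = 0.4668


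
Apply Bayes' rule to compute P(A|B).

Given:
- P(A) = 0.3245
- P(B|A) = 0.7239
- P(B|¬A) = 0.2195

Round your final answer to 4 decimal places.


Bayes' theorem: P(A|B) = P(B|A) × P(A) / P(B)

Step 1: Calculate P(B) using law of total probability
P(B) = P(B|A)P(A) + P(B|¬A)P(¬A)
     = 0.7239 × 0.3245 + 0.2195 × 0.6755
     = 0.23490555 + 0.14827225
     = 0.38317780

Step 2: Apply Bayes' theorem
P(A|B) = P(B|A) × P(A) / P(B)
       = 0.23490555 / 0.38317780
       = 0.6130


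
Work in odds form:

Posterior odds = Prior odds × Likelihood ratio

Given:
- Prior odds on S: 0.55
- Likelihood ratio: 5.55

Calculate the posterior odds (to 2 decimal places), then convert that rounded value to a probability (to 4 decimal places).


Step 1: Calculate posterior odds
Posterior odds = Prior odds × LR
               = 0.55 × 5.55
               = 3.05

Step 2: Convert to probability
P(S|E) = Posterior odds / (1 + Posterior odds)
       = 3.05 / (1 + 3.05)
       = 3.05 / 4.05
       = 0.7531

The evidence increased P(S) from 0.3548 to 0.7531.


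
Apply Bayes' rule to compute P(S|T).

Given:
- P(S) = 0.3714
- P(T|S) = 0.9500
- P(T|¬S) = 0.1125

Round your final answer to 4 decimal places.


Bayes' theorem: P(S|T) = P(T|S) × P(S) / P(T)

Step 1: Calculate P(T) using law of total probability
P(T) = P(T|S)P(S) + P(T|¬S)P(¬S)
     = 0.9500 × 0.3714 + 0.1125 × 0.6286
     = 0.35283000 + 0.07071750
     = 0.42354750

Step 2: Apply Bayes' theorem
P(S|T) = P(T|S) × P(S) / P(T)
       = 0.35283000 / 0.42354750
       = 0.8330


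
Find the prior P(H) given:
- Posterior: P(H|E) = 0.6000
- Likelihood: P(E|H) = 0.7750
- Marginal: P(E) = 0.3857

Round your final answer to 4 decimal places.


From Bayes' theorem: P(H|E) = P(E|H) × P(H) / P(E)

Rearranging for P(H):
P(H) = P(H|E) × P(E) / P(E|H)
     = 0.6000 × 0.3857 / 0.7750
     = 0.23142000 / 0.7750
     = 0.2986


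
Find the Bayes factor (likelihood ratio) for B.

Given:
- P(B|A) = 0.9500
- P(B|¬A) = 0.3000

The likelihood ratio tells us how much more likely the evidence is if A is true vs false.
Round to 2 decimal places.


Likelihood Ratio (LR) = P(B|A) / P(B|¬A)

LR = 0.9500 / 0.3000
   = 3.17

The evidence is 3.17 times more likely if A is true than if A is false.
Since LR > 1, the evidence supports A over ¬A.


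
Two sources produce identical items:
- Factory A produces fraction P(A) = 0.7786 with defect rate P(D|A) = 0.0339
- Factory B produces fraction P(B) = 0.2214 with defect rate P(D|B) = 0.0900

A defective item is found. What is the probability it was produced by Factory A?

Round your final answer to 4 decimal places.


Let A = from Factory A, D = defective

Given:
- P(A) = 0.7786, P(B) = 0.2214
- P(D|A) = 0.0339, P(D|B) = 0.0900

Step 1: Find P(D)
P(D) = P(D|A)P(A) + P(D|B)P(B)
     = 0.0339 × 0.7786 + 0.0900 × 0.2214
     = 0.02639454 + 0.01992600
     = 0.04632054

Step 2: Apply Bayes' theorem
P(A|D) = P(D|A)P(A) / P(D)
       = 0.02639454 / 0.04632054
       = 0.5698


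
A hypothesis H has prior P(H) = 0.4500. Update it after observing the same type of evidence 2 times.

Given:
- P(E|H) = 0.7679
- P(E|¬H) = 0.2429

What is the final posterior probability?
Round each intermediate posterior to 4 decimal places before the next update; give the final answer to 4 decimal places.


Sequential Bayesian updating:

Initial prior: P(H) = 0.4500

Update 1:
  P(E) = 0.7679 × 0.4500 + 0.2429 × 0.5500 = 0.34555500 + 0.13359500 = 0.47915000
  P(H|E) = 0.34555500 / 0.47915000 = 0.7212

Update 2:
  P(E) = 0.7679 × 0.7212 + 0.2429 × 0.2788 = 0.55380948 + 0.06772052 = 0.62153000
  P(H|E) = 0.55380948 / 0.62153000 = 0.8910

Final posterior: 0.8910


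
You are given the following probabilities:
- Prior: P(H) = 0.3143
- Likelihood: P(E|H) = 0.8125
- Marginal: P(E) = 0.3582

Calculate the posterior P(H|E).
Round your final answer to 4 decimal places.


Using Bayes' theorem:

P(H|E) = P(E|H) × P(H) / P(E)
       = 0.8125 × 0.3143 / 0.3582
       = 0.25536875 / 0.3582
       = 0.7129

The evidence strengthens our belief in H.
Prior: 0.3143 → Posterior: 0.7129


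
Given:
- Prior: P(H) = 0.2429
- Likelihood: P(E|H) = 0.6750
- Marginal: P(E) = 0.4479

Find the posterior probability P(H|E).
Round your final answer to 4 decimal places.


Using Bayes' theorem:

P(H|E) = P(E|H) × P(H) / P(E)
       = 0.6750 × 0.2429 / 0.4479
       = 0.16395750 / 0.4479
       = 0.3661

The evidence strengthens our belief in H.
Prior: 0.2429 → Posterior: 0.3661


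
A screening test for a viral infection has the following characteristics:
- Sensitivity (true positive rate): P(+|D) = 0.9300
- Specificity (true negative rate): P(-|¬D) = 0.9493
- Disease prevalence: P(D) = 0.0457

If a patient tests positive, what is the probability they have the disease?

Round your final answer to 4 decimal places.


Let D = has disease, + = positive test

Given:
- P(D) = 0.0457 (prevalence)
- P(+|D) = 0.9300 (sensitivity)
- P(-|¬D) = 0.9493 (specificity)
- P(+|¬D) = 0.0507 (false positive rate = 1 - specificity)

Step 1: Find P(+)
P(+) = P(+|D)P(D) + P(+|¬D)P(¬D)
     = 0.9300 × 0.0457 + 0.0507 × 0.9543
     = 0.04250100 + 0.04838301
     = 0.09088401

Step 2: Apply Bayes' theorem for P(D|+)
P(D|+) = P(+|D)P(D) / P(+)
       = 0.04250100 / 0.09088401
       = 0.4676


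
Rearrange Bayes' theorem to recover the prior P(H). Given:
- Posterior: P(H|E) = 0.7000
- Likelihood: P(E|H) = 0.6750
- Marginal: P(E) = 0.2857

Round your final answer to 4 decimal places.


From Bayes' theorem: P(H|E) = P(E|H) × P(H) / P(E)

Rearranging for P(H):
P(H) = P(H|E) × P(E) / P(E|H)
     = 0.7000 × 0.2857 / 0.6750
     = 0.19999000 / 0.6750
     = 0.2963


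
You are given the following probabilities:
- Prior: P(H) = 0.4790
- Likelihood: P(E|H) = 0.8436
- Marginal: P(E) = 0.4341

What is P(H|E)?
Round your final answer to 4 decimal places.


Using Bayes' theorem:

P(H|E) = P(E|H) × P(H) / P(E)
       = 0.8436 × 0.4790 / 0.4341
       = 0.40408440 / 0.4341
       = 0.9309

The evidence strengthens our belief in H.
Prior: 0.4790 → Posterior: 0.9309


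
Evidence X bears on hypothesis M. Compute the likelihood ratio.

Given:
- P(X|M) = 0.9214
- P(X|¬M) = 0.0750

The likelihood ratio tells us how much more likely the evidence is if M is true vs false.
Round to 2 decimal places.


Likelihood Ratio (LR) = P(X|M) / P(X|¬M)

LR = 0.9214 / 0.0750
   = 12.29

The evidence is 12.29 times more likely if M is true than if M is false.
Because LR exceeds 1, X is evidence for M.


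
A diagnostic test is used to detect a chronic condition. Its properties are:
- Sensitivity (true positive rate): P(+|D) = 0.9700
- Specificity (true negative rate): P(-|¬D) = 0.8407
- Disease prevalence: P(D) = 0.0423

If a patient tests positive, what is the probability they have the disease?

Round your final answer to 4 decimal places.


Let D = has disease, + = positive test

Given:
- P(D) = 0.0423 (prevalence)
- P(+|D) = 0.9700 (sensitivity)
- P(-|¬D) = 0.8407 (specificity)
- P(+|¬D) = 0.1593 (false positive rate = 1 - specificity)

Step 1: Find P(+)
P(+) = P(+|D)P(D) + P(+|¬D)P(¬D)
     = 0.9700 × 0.0423 + 0.1593 × 0.9577
     = 0.04103100 + 0.15256161
     = 0.19359261

Step 2: Apply Bayes' theorem for P(D|+)
P(D|+) = P(+|D)P(D) / P(+)
       = 0.04103100 / 0.19359261
       = 0.2119


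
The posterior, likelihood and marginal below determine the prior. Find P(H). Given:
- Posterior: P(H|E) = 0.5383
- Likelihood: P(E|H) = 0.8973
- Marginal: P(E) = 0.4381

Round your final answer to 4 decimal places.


From Bayes' theorem: P(H|E) = P(E|H) × P(H) / P(E)

Rearranging for P(H):
P(H) = P(H|E) × P(E) / P(E|H)
     = 0.5383 × 0.4381 / 0.8973
     = 0.23582923 / 0.8973
     = 0.2628


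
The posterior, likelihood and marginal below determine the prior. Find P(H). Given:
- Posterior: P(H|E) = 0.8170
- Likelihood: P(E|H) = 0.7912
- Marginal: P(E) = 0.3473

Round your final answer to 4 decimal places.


From Bayes' theorem: P(H|E) = P(E|H) × P(H) / P(E)

Rearranging for P(H):
P(H) = P(H|E) × P(E) / P(E|H)
     = 0.8170 × 0.3473 / 0.7912
     = 0.28374410 / 0.7912
     = 0.3586


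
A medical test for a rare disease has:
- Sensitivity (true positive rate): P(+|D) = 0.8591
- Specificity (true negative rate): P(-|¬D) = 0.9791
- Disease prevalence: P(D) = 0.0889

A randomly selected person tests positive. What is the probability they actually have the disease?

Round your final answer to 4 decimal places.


Let D = has disease, + = positive test

Given:
- P(D) = 0.0889 (prevalence)
- P(+|D) = 0.8591 (sensitivity)
- P(-|¬D) = 0.9791 (specificity)
- P(+|¬D) = 0.0209 (false positive rate = 1 - specificity)

Step 1: Find P(+)
P(+) = P(+|D)P(D) + P(+|¬D)P(¬D)
     = 0.8591 × 0.0889 + 0.0209 × 0.9111
     = 0.07637399 + 0.01904199
     = 0.09541598

Step 2: Apply Bayes' theorem for P(D|+)
P(D|+) = P(+|D)P(D) / P(+)
       = 0.07637399 / 0.09541598
       = 0.8004


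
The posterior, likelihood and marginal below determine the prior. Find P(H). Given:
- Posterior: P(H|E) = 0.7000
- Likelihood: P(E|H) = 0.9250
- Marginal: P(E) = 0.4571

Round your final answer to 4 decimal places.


From Bayes' theorem: P(H|E) = P(E|H) × P(H) / P(E)

Rearranging for P(H):
P(H) = P(H|E) × P(E) / P(E|H)
     = 0.7000 × 0.4571 / 0.9250
     = 0.31997000 / 0.9250
     = 0.3459


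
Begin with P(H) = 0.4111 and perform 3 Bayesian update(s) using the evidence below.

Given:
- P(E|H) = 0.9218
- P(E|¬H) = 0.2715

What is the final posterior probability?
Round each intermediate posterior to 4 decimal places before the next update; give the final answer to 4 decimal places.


Sequential Bayesian updating:

Initial prior: P(H) = 0.4111

Update 1:
  P(E) = 0.9218 × 0.4111 + 0.2715 × 0.5889 = 0.37895198 + 0.15988635 = 0.53883833
  P(H|E) = 0.37895198 / 0.53883833 = 0.7033

Update 2:
  P(E) = 0.9218 × 0.7033 + 0.2715 × 0.2967 = 0.64830194 + 0.08055405 = 0.72885599
  P(H|E) = 0.64830194 / 0.72885599 = 0.8895

Update 3:
  P(E) = 0.9218 × 0.8895 + 0.2715 × 0.1105 = 0.81994110 + 0.03000075 = 0.84994185
  P(H|E) = 0.81994110 / 0.84994185 = 0.9647

Final posterior: 0.9647


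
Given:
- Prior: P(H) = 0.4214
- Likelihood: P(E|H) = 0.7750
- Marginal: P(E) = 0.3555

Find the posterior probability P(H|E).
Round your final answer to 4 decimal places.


Using Bayes' theorem:

P(H|E) = P(E|H) × P(H) / P(E)
       = 0.7750 × 0.4214 / 0.3555
       = 0.32658500 / 0.3555
       = 0.9187

The evidence strengthens our belief in H.
Prior: 0.4214 → Posterior: 0.9187


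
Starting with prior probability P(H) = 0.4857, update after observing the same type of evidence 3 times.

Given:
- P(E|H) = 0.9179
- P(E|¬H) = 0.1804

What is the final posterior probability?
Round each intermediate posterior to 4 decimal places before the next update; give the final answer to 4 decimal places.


Sequential Bayesian updating:

Initial prior: P(H) = 0.4857

Update 1:
  P(E) = 0.9179 × 0.4857 + 0.1804 × 0.5143 = 0.44582403 + 0.09277972 = 0.53860375
  P(H|E) = 0.44582403 / 0.53860375 = 0.8277

Update 2:
  P(E) = 0.9179 × 0.8277 + 0.1804 × 0.1723 = 0.75974583 + 0.03108292 = 0.79082875
  P(H|E) = 0.75974583 / 0.79082875 = 0.9607

Update 3:
  P(E) = 0.9179 × 0.9607 + 0.1804 × 0.0393 = 0.88182653 + 0.00708972 = 0.88891625
  P(H|E) = 0.88182653 / 0.88891625 = 0.9920

Final posterior: 0.9920


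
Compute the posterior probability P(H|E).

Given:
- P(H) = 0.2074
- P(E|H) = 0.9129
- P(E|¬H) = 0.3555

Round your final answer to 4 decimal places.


Bayes' theorem: P(H|E) = P(E|H) × P(H) / P(E)

Step 1: Calculate P(E) using law of total probability
P(E) = P(E|H)P(H) + P(E|¬H)P(¬H)
     = 0.9129 × 0.2074 + 0.3555 × 0.7926
     = 0.18933546 + 0.28176930
     = 0.47110476

Step 2: Apply Bayes' theorem
P(H|E) = P(E|H) × P(H) / P(E)
       = 0.18933546 / 0.47110476
       = 0.4019


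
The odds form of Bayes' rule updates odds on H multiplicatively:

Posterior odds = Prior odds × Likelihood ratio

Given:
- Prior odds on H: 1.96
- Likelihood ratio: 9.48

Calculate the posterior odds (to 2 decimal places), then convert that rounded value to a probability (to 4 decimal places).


Step 1: Calculate posterior odds
Posterior odds = Prior odds × LR
               = 1.96 × 9.48
               = 18.58

Step 2: Convert to probability
P(H|E) = Posterior odds / (1 + Posterior odds)
       = 18.58 / (1 + 18.58)
       = 18.58 / 19.58
       = 0.9489

The evidence increased P(H) from 0.6622 to 0.9489.
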